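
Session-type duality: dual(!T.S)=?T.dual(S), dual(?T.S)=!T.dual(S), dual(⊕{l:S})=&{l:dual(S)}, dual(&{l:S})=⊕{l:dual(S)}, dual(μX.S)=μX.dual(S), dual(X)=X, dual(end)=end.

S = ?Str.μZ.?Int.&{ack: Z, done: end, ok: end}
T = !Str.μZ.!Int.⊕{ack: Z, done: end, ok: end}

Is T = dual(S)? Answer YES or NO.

?Str vs !Str  ✓
  μZ vs μZ  ✓ (rec unchanged)
    ?Int vs !Int  ✓
      &{ack,done,ok} vs ⊕{ack,done,ok}  ✓ same labels
        case ack:
          Z vs Z  ✓
        case done:
          end vs end  ✓
        case ok:
          end vs end  ✓

YES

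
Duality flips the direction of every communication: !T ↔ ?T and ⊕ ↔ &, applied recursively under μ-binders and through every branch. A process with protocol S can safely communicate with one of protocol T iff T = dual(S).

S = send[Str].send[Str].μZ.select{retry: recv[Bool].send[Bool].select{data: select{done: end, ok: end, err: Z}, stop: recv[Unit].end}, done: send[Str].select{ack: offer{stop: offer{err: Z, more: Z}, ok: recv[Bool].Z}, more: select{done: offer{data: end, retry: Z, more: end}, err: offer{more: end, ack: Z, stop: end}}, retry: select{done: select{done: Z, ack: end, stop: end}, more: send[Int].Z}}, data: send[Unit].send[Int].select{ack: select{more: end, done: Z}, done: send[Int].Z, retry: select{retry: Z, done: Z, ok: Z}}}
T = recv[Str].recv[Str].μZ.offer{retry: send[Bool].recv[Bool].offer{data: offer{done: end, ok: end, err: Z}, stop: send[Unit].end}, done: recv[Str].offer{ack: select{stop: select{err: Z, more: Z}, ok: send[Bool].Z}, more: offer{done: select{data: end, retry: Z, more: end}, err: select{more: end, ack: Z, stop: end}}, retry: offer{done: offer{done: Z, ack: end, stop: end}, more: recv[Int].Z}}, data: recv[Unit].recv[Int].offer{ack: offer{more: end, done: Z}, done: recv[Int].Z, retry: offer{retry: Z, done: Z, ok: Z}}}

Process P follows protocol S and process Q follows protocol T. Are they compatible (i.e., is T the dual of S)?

send[Str] | recv[Str]  match
  send[Str] | recv[Str]  match
    μZ | μZ  match (rec unchanged)
      select{retry,done,data} | offer{retry,done,data}  match same labels
        [retry]
          recv[Bool] | send[Bool]  match
            send[Bool] | recv[Bool]  match
              select{data,stop} | offer{data,stop}  match same labels
                [data]
                  select{done,ok,err} | offer{done,ok,err}  match same labels
                    [done]
                      end | end  match
                    [ok]
                      end | end  match
                    [err]
                      Z | Z  match
                [stop]
                  recv[Unit] | send[Unit]  match
                    end | end  match
        [done]
          send[Str] | recv[Str]  match
            select{ack,more,retry} | offer{ack,more,retry}  match same labels
              [ack]
                offer{stop,ok} | select{stop,ok}  match same labels
                  [stop]
                    offer{err,more} | select{err,more}  match same labels
                      [err]
                        Z | Z  match
                      [more]
                        Z | Z  match
                  [ok]
                    recv[Bool] | send[Bool]  match
                      Z | Z  match
              [more]
                select{done,err} | offer{done,err}  match same labels
                  [done]
                    offer{data,retry,more} | select{data,retry,more}  match same labels
                      [data]
                        end | end  match
                      [retry]
                        Z | Z  match
                      [more]
                        end | end  match
                  [err]
                    offer{more,ack,stop} | select{more,ack,stop}  match same labels
                      [more]
                        end | end  match
                      [ack]
                        Z | Z  match
                      [stop]
                        end | end  match
              [retry]
                select{done,more} | offer{done,more}  match same labels
                  [done]
                    select{done,ack,stop} | offer{done,ack,stop}  match same labels
                      [done]
                        Z | Z  match
                      [ack]
                        end | end  match
                      [stop]
                        end | end  match
                  [more]
                    send[Int] | recv[Int]  match
                      Z | Z  match
        [data]
          send[Unit] | recv[Unit]  match
            send[Int] | recv[Int]  match
              select{ack,done,retry} | offer{ack,done,retry}  match same labels
                [ack]
                  select{more,done} | offer{more,done}  match same labels
                    [more]
                      end | end  match
                    [done]
                      Z | Z  match
                [done]
                  send[Int] | recv[Int]  match
                    Z | Z  match
                [retry]
                  select{retry,done,ok} | offer{retry,done,ok}  match same labels
                    [retry]
                      Z | Z  match
                    [done]
                      Z | Z  match
                    [ok]
                      Z | Z  match

YES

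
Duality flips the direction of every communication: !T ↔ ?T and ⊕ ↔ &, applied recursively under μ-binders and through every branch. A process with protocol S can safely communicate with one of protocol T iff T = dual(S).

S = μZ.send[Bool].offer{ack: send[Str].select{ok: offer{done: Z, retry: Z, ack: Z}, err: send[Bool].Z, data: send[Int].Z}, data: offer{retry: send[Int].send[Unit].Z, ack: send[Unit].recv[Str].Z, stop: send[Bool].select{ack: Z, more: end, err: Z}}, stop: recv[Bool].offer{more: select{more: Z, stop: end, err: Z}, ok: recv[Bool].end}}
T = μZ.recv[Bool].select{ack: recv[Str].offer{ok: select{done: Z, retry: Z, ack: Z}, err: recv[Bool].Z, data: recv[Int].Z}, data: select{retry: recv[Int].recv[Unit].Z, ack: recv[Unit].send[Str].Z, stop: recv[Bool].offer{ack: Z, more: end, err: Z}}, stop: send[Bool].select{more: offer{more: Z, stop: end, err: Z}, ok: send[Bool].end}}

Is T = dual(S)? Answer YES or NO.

YES

μZ | μZ  ok (binder kept)
  send[Bool] | recv[Bool]  ok
    offer{ack,data,stop} | select{ack,data,stop}  ok same labels
      [ack]
        send[Str] | recv[Str]  ok
          select{ok,err,data} | offer{ok,err,data}  ok same labels
            [ok]
              offer{done,retry,ack} | select{done,retry,ack}  ok same labels
                [done]
                  Z | Z  ok
                [retry]
                  Z | Z  ok
                [ack]
                  Z | Z  ok
            [err]
              send[Bool] | recv[Bool]  ok
                Z | Z  ok
            [data]
              send[Int] | recv[Int]  ok
                Z | Z  ok
      [data]
        offer{retry,ack,stop} | select{retry,ack,stop}  ok same labels
          [retry]
            send[Int] | recv[Int]  ok
              send[Unit] | recv[Unit]  ok
                Z | Z  ok
          [ack]
            send[Unit] | recv[Unit]  ok
              recv[Str] | send[Str]  ok
                Z | Z  ok
          [stop]
            send[Bool] | recv[Bool]  ok
              select{ack,more,err} | offer{ack,more,err}  ok same labels
                [ack]
                  Z | Z  ok
                [more]
                  end | end  ok
                [err]
                  Z | Z  ok
      [stop]
        recv[Bool] | send[Bool]  ok
          offer{more,ok} | select{more,ok}  ok same labels
            [more]
              select{more,stop,err} | offer{more,stop,err}  ok same labels
                [more]
                  Z | Z  ok
                [stop]
                  end | end  ok
                [err]
                  Z | Z  ok
            [ok]
              recv[Bool] | send[Bool]  ok
                end | end  ok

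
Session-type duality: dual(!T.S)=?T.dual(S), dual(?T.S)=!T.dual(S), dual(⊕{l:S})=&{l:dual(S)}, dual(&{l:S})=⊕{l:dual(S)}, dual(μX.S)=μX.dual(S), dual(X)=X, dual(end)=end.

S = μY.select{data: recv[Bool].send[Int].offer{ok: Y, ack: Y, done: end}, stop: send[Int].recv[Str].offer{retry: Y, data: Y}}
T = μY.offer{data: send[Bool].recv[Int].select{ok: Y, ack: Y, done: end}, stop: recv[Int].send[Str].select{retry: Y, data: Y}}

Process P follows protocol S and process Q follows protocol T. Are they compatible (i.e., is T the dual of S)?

μY | μY  match (μ self-dual)
  select{data,stop} | offer{data,stop}  match labels match
    • data:
      recv[Bool] | send[Bool]  match
        send[Int] | recv[Int]  match
          offer{ok,ack,done} | select{ok,ack,done}  match labels match
            • ok:
              Y | Y  match
            • ack:
              Y | Y  match
            • done:
              end | end  match
    • stop:
      send[Int] | recv[Int]  match
        recv[Str] | send[Str]  match
          offer{retry,data} | select{retry,data}  match labels match
            • retry:
              Y | Y  match
            • data:
              Y | Y  match

YES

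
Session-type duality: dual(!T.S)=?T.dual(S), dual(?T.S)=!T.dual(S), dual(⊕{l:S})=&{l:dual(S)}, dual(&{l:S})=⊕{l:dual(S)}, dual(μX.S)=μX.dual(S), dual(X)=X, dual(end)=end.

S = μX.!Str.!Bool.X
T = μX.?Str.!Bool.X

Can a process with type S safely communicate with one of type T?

NO

μX ‖ μX  match (rec unchanged)
  !Str ‖ ?Str  match
    !Bool ‖ !Bool  ✗ same direction on both sides — not dual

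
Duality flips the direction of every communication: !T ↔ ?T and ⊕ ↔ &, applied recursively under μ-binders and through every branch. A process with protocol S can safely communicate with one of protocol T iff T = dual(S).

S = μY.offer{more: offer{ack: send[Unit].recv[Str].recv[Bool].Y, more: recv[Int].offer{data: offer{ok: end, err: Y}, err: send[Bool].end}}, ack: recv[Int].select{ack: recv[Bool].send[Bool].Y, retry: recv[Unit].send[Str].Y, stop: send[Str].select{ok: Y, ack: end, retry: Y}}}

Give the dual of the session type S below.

μY ↦ μY  (rec unchanged)
  offer{more,ack} ↦ select{more,ack}  (external→internal)
    [more]
      offer{ack,more} ↦ select{ack,more}  (external→internal)
        [ack]
          send[Unit] ↦ recv[Unit]
            recv[Str] ↦ send[Str]
              recv[Bool] ↦ send[Bool]
                Y self-dual
        [more]
          recv[Int] ↦ send[Int]
            offer{data,err} ↦ select{data,err}  (external→internal)
              [data]
                offer{ok,err} ↦ select{ok,err}  (external→internal)
                  [ok]
                    end self-dual
                  [err]
                    Y self-dual
              [err]
                send[Bool] ↦ recv[Bool]
                  end self-dual
    [ack]
      recv[Int] ↦ send[Int]
        select{ack,retry,stop} ↦ offer{ack,retry,stop}  (internal→external)
          [ack]
            recv[Bool] ↦ send[Bool]
              send[Bool] ↦ recv[Bool]
                Y self-dual
          [retry]
            recv[Unit] ↦ send[Unit]
              send[Str] ↦ recv[Str]
                Y self-dual
          [stop]
            send[Str] ↦ recv[Str]
              select{ok,ack,retry} ↦ offer{ok,ack,retry}  (internal→external)
                [ok]
                  Y self-dual
                [ack]
                  end self-dual
                [retry]
                  Y self-dual

μY.select{more: select{ack: recv[Unit].send[Str].send[Bool].Y, more: send[Int].select{data: select{ok: end, err: Y}, err: recv[Bool].end}}, ack: send[Int].offer{ack: send[Bool].recv[Bool].Y, retry: send[Unit].recv[Str].Y, stop: recv[Str].offer{ok: Y, ack: end, retry: Y}}}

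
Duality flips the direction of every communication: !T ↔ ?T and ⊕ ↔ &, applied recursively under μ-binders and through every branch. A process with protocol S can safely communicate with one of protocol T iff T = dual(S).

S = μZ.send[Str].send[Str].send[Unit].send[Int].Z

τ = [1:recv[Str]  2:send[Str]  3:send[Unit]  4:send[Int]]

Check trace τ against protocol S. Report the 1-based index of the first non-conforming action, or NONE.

1

@1 got recv[Str], protocol expects send[Str]  ✗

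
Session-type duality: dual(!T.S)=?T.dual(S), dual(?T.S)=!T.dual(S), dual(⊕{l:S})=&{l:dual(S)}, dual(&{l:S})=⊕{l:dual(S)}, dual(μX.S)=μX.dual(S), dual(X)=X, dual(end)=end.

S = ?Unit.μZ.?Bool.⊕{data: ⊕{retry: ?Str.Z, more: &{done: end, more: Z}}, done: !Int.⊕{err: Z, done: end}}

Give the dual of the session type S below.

?Unit ↦ !Unit
  μZ ↦ μZ  (μ self-dual)
    ?Bool ↦ !Bool
      ⊕{data,done} ↦ &{data,done}  (⊕→&)
        • data:
          ⊕{retry,more} ↦ &{retry,more}  (⊕→&)
            • retry:
              ?Str ↦ !Str
                dual(Z) = Z
            • more:
              &{done,more} ↦ ⊕{done,more}  (external→internal)
                • done:
                  dual(end) = end
                • more:
                  dual(Z) = Z
        • done:
          !Int ↦ ?Int
            ⊕{err,done} ↦ &{err,done}  (⊕→&)
              • err:
                dual(Z) = Z
              • done:
                dual(end) = end

!Unit.μZ.!Bool.&{data: &{retry: !Str.Z, more: ⊕{done: end, more: Z}}, done: ?Int.&{err: Z, done: end}}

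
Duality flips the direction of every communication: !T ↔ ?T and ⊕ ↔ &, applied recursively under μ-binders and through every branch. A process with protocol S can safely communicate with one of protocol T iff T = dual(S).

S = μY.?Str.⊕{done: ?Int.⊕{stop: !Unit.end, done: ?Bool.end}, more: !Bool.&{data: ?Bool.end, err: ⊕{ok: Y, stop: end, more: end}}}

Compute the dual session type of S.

μY.!Str.&{done: !Int.&{stop: ?Unit.end, done: !Bool.end}, more: ?Bool.⊕{data: !Bool.end, err: &{ok: Y, stop: end, more: end}}}

μY → μY  (binder kept)
  ?Str → !Str
    ⊕{done,more} → &{done,more}  (⊕→&)
      [done]
        ?Int → !Int
          ⊕{stop,done} → &{stop,done}  (⊕→&)
            [stop]
              !Unit → ?Unit
                dual(end) = end
            [done]
              ?Bool → !Bool
                dual(end) = end
      [more]
        !Bool → ?Bool
          &{data,err} → ⊕{data,err}  (offer→select)
            [data]
              ?Bool → !Bool
                dual(end) = end
            [err]
              ⊕{ok,stop,more} → &{ok,stop,more}  (⊕→&)
                [ok]
                  dual(Y) = Y
                [stop]
                  dual(end) = end
                [more]
                  dual(end) = end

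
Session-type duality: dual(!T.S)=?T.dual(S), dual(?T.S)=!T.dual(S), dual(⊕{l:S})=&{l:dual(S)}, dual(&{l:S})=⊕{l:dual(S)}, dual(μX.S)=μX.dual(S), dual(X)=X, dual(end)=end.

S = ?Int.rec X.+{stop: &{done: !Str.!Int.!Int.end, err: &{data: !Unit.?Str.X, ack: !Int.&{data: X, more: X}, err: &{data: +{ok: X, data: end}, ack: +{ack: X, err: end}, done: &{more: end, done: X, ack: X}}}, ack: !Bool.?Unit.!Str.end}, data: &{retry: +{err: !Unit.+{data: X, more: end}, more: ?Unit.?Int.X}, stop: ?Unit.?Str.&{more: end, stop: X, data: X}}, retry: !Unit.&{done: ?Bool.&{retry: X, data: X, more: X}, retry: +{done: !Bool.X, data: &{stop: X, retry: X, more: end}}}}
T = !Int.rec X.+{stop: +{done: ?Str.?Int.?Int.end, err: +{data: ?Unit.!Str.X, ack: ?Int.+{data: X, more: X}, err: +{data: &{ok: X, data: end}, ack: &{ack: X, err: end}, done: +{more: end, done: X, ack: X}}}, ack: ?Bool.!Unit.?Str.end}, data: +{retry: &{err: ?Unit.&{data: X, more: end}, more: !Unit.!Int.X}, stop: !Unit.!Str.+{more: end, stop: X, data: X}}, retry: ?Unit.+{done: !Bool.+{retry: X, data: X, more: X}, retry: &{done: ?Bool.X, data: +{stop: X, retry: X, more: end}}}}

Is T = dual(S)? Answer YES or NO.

NO

?Int | !Int  ok
  rec X | rec X  ok (binder kept)
    +{stop,data,retry} | +{stop,data,retry}  ✗ choice polarity not flipped — not dual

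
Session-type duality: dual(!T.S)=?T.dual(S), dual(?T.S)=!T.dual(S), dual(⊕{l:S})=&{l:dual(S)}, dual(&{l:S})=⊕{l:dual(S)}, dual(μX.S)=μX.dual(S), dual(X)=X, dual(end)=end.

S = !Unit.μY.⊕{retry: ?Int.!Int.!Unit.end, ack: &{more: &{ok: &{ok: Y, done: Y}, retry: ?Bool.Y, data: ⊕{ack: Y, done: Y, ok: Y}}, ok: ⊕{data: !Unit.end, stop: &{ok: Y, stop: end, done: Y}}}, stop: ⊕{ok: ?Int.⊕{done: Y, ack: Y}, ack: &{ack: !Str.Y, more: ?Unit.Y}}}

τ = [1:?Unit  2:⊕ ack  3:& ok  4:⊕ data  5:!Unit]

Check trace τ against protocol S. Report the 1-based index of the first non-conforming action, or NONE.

1

[1] got ?Unit, protocol expects !Unit  ✗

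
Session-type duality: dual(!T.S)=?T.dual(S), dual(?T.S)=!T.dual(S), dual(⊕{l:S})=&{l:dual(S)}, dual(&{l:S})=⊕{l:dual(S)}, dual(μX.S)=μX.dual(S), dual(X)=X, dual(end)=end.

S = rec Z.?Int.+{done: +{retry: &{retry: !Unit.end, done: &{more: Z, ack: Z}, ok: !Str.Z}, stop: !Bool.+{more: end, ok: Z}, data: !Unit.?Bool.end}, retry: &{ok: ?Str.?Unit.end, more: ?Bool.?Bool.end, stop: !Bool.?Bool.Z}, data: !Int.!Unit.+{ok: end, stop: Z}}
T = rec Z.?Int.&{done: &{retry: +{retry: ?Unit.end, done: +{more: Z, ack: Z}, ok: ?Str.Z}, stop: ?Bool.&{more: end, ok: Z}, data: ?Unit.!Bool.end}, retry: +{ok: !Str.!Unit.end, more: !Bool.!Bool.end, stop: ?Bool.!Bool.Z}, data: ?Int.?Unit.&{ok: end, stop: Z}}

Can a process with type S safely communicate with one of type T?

rec Z ‖ rec Z  ✓ (μ self-dual)
  ?Int ‖ ?Int  ✗ same direction on both sides — not dual

NO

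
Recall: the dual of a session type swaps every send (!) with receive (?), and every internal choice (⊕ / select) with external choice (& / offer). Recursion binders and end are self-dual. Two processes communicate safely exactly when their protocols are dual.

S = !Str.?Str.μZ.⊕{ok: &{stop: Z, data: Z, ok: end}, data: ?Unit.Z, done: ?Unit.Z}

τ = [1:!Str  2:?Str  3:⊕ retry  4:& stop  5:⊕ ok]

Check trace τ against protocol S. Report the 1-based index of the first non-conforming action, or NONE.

3

@1 !Str  ✓  cont: ?Str.μZ.…
@2 ?Str  ✓  cont: μZ.…
@3 got ⊕ retry, protocol expects ⊕ ok or ⊕ data or ⊕ done  ✗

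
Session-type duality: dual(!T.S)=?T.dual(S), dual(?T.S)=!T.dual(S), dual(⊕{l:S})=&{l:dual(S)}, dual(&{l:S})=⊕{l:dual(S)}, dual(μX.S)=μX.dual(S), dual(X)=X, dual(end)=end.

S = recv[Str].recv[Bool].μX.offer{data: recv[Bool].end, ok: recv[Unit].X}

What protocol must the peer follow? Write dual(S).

recv[Str] ↦ send[Str]
  recv[Bool] ↦ send[Bool]
    μX ↦ μX  (μ self-dual)
      offer{data,ok} ↦ select{data,ok}  (&→⊕)
        case data:
          recv[Bool] ↦ send[Bool]
            dual(end) = end
        case ok:
          recv[Unit] ↦ send[Unit]
            dual(X) = X

send[Str].send[Bool].μX.select{data: send[Bool].end, ok: send[Unit].X}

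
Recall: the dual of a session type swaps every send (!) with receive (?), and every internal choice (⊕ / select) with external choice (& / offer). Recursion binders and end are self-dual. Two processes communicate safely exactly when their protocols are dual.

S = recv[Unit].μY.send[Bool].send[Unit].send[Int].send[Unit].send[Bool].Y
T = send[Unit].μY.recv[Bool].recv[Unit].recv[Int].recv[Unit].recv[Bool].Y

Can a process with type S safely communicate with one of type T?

YES

recv[Unit] ‖ send[Unit]  ok
  μY ‖ μY  ok (rec unchanged)
    send[Bool] ‖ recv[Bool]  ok
      send[Unit] ‖ recv[Unit]  ok
        send[Int] ‖ recv[Int]  ok
          send[Unit] ‖ recv[Unit]  ok
            send[Bool] ‖ recv[Bool]  ok
              Y ‖ Y  ok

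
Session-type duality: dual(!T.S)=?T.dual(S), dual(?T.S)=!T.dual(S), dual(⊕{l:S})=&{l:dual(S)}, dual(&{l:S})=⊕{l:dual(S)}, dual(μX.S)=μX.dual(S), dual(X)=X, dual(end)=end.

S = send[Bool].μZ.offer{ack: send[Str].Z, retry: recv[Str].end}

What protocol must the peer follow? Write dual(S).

recv[Bool].μZ.select{ack: recv[Str].Z, retry: send[Str].end}

send[Bool] ↦ recv[Bool]
  μZ ↦ μZ  (μ self-dual)
    offer{ack,retry} ↦ select{ack,retry}  (external→internal)
      case ack:
        send[Str] ↦ recv[Str]
          Z ↦ Z
      case retry:
        recv[Str] ↦ send[Str]
          end ↦ end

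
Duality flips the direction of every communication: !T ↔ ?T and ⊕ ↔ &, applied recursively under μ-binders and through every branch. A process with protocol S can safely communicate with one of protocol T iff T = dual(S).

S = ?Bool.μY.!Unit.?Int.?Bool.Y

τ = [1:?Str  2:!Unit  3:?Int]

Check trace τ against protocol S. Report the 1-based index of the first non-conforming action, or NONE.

1

step 1: got ?Str, protocol expects ?Bool  ✗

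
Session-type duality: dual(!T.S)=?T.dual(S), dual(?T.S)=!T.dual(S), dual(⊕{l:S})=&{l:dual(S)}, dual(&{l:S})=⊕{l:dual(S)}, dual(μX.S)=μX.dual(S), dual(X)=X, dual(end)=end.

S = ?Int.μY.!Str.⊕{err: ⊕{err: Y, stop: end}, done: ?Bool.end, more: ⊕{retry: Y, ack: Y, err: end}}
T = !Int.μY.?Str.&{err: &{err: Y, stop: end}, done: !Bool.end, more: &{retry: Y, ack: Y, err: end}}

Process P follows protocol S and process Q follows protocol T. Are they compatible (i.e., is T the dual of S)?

?Int vs !Int  ok
  μY vs μY  ok (binder kept)
    !Str vs ?Str  ok
      ⊕{err,done,more} vs &{err,done,more}  ok label sets agree
        [err]
          ⊕{err,stop} vs &{err,stop}  ok label sets agree
            [err]
              Y vs Y  ok
            [stop]
              end vs end  ok
        [done]
          ?Bool vs !Bool  ok
            end vs end  ok
        [more]
          ⊕{retry,ack,err} vs &{retry,ack,err}  ok label sets agree
            [retry]
              Y vs Y  ok
            [ack]
              Y vs Y  ok
            [err]
              end vs end  ok

YES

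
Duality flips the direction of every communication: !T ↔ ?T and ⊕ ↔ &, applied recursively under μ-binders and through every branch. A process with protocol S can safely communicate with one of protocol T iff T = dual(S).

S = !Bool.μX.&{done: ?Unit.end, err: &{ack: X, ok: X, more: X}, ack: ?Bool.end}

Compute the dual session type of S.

?Bool.μX.⊕{done: !Unit.end, err: ⊕{ack: X, ok: X, more: X}, ack: !Bool.end}

!Bool ↦ ?Bool
  μX ↦ μX  (μ self-dual)
    &{done,err,ack} ↦ ⊕{done,err,ack}  (external→internal)
      [done]
        ?Unit ↦ !Unit
          dual(end) = end
      [err]
        &{ack,ok,more} ↦ ⊕{ack,ok,more}  (external→internal)
          [ack]
            dual(X) = X
          [ok]
            dual(X) = X
          [more]
            dual(X) = X
      [ack]
        ?Bool ↦ !Bool
          dual(end) = end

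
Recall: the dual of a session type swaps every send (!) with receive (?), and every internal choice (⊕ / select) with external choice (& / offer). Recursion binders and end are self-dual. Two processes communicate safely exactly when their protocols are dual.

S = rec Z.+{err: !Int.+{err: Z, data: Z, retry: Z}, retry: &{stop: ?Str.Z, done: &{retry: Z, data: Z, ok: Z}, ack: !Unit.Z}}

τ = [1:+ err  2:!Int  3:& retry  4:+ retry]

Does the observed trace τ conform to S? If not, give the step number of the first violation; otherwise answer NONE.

[1] + err  ✓  residual = !Int.+{err: rec Z.…, data: rec Z.…, retry: rec Z.…}
[2] !Int  ✓  residual = +{err: rec Z.…, data: rec Z.…, retry: rec Z.…}
[3] got & retry, protocol expects + err or + data or + retry  ✗

3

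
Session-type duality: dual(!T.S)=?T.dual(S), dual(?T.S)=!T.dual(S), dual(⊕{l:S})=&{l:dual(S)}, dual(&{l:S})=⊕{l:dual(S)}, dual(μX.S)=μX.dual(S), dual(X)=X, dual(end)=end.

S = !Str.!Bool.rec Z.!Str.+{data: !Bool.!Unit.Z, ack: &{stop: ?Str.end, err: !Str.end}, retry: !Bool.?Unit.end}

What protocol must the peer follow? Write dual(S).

!Str ↦ ?Str
  !Bool ↦ ?Bool
    rec Z ↦ rec Z  (binder kept)
      !Str ↦ ?Str
        +{data,ack,retry} ↦ &{data,ack,retry}  (⊕→&)
          [data]
            !Bool ↦ ?Bool
              !Unit ↦ ?Unit
                Z ↦ Z
          [ack]
            &{stop,err} ↦ +{stop,err}  (external→internal)
              [stop]
                ?Str ↦ !Str
                  end ↦ end
              [err]
                !Str ↦ ?Str
                  end ↦ end
          [retry]
            !Bool ↦ ?Bool
              ?Unit ↦ !Unit
                end ↦ end

?Str.?Bool.rec Z.?Str.&{data: ?Bool.?Unit.Z, ack: +{stop: !Str.end, err: ?Str.end}, retry: ?Bool.!Unit.end}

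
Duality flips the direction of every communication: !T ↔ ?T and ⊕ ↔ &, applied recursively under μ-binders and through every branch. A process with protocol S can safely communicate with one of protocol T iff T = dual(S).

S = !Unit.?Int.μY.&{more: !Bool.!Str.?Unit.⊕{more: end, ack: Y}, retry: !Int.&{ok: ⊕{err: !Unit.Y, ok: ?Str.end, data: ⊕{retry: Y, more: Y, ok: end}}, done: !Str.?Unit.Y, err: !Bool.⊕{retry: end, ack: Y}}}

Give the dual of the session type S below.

!Unit → ?Unit
  ?Int → !Int
    μY → μY  (μ self-dual)
      &{more,retry} → ⊕{more,retry}  (offer→select)
        [more]
          !Bool → ?Bool
            !Str → ?Str
              ?Unit → !Unit
                ⊕{more,ack} → &{more,ack}  (⊕→&)
                  [more]
                    end self-dual
                  [ack]
                    Y self-dual
        [retry]
          !Int → ?Int
            &{ok,done,err} → ⊕{ok,done,err}  (offer→select)
              [ok]
                ⊕{err,ok,data} → &{err,ok,data}  (⊕→&)
                  [err]
                    !Unit → ?Unit
                      Y self-dual
                  [ok]
                    ?Str → !Str
                      end self-dual
                  [data]
                    ⊕{retry,more,ok} → &{retry,more,ok}  (⊕→&)
                      [retry]
                        Y self-dual
                      [more]
                        Y self-dual
                      [ok]
                        end self-dual
              [done]
                !Str → ?Str
                  ?Unit → !Unit
                    Y self-dual
              [err]
                !Bool → ?Bool
                  ⊕{retry,ack} → &{retry,ack}  (⊕→&)
                    [retry]
                      end self-dual
                    [ack]
                      Y self-dual

?Unit.!Int.μY.⊕{more: ?Bool.?Str.!Unit.&{more: end, ack: Y}, retry: ?Int.⊕{ok: &{err: ?Unit.Y, ok: !Str.end, data: &{retry: Y, more: Y, ok: end}}, done: ?Str.!Unit.Y, err: ?Bool.&{retry: end, ack: Y}}}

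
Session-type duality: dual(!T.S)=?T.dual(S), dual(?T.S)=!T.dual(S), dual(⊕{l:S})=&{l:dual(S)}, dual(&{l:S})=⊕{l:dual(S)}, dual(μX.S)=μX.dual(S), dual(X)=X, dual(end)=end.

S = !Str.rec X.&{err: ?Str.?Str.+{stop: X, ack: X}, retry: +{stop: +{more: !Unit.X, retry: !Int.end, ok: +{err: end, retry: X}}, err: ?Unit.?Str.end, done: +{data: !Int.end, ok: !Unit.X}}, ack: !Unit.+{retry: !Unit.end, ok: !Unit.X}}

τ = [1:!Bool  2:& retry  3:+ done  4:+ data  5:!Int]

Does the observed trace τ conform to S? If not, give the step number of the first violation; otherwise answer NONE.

1

step 1: got !Bool, protocol expects !Str  ✗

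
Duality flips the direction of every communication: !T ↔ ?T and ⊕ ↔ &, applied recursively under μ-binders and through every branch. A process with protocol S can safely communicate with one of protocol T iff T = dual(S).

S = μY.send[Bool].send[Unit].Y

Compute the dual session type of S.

μY.recv[Bool].recv[Unit].Y

μY → μY  (rec unchanged)
  send[Bool] → recv[Bool]
    send[Unit] → recv[Unit]
      Y ↦ Y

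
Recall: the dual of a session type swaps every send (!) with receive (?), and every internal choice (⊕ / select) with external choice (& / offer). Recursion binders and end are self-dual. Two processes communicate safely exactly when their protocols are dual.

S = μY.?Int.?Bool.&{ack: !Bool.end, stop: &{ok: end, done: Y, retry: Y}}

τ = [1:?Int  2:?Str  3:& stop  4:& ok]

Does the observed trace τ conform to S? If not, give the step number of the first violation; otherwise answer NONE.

[1] ?Int  ✓  now at ?Bool.&{ack: !Bool.end, stop: &{ok: end, done: μY.…, retry: μY.…}}
[2] got ?Str, protocol expects ?Bool  ✗

2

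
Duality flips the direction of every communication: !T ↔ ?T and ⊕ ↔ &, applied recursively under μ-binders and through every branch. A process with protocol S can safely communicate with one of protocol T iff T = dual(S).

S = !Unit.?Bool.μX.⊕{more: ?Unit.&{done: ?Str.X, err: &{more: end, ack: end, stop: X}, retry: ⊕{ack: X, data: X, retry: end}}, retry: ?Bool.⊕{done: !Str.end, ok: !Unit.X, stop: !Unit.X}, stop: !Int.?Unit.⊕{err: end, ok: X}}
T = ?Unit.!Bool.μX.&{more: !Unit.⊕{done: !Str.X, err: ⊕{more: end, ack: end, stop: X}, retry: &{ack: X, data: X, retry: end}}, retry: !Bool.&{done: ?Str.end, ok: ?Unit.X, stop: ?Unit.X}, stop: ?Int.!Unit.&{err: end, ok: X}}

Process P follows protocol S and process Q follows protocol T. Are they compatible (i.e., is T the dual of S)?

!Unit | ?Unit  match
  ?Bool | !Bool  match
    μX | μX  match (binder kept)
      ⊕{more,retry,stop} | &{more,retry,stop}  match labels match
        [more]
          ?Unit | !Unit  match
            &{done,err,retry} | ⊕{done,err,retry}  match labels match
              [done]
                ?Str | !Str  match
                  X | X  match
              [err]
                &{more,ack,stop} | ⊕{more,ack,stop}  match labels match
                  [more]
                    end | end  match
                  [ack]
                    end | end  match
                  [stop]
                    X | X  match
              [retry]
                ⊕{ack,data,retry} | &{ack,data,retry}  match labels match
                  [ack]
                    X | X  match
                  [data]
                    X | X  match
                  [retry]
                    end | end  match
        [retry]
          ?Bool | !Bool  match
            ⊕{done,ok,stop} | &{done,ok,stop}  match labels match
              [done]
                !Str | ?Str  match
                  end | end  match
              [ok]
                !Unit | ?Unit  match
                  X | X  match
              [stop]
                !Unit | ?Unit  match
                  X | X  match
        [stop]
          !Int | ?Int  match
            ?Unit | !Unit  match
              ⊕{err,ok} | &{err,ok}  match labels match
                [err]
                  end | end  match
                [ok]
                  X | X  match

YES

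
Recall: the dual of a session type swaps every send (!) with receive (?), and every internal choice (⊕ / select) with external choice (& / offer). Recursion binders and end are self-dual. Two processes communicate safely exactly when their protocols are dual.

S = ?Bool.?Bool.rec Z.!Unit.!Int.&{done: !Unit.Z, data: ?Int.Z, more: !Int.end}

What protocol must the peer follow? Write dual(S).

?Bool = !Bool
  ?Bool = !Bool
    rec Z = rec Z  (μ self-dual)
      !Unit = ?Unit
        !Int = ?Int
          &{done,data,more} = +{done,data,more}  (external→internal)
            [done]
              !Unit = ?Unit
                dual(Z) = Z
            [data]
              ?Int = !Int
                dual(Z) = Z
            [more]
              !Int = ?Int
                dual(end) = end

!Bool.!Bool.rec Z.?Unit.?Int.+{done: ?Unit.Z, data: !Int.Z, more: ?Int.end}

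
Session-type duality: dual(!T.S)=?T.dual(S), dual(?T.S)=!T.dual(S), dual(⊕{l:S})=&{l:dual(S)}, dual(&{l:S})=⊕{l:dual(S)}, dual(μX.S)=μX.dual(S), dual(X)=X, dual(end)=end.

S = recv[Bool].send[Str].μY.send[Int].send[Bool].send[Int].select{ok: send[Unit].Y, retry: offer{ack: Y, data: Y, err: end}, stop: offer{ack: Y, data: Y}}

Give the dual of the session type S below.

send[Bool].recv[Str].μY.recv[Int].recv[Bool].recv[Int].offer{ok: recv[Unit].Y, retry: select{ack: Y, data: Y, err: end}, stop: select{ack: Y, data: Y}}

recv[Bool] ↦ send[Bool]
  send[Str] ↦ recv[Str]
    μY ↦ μY  (binder kept)
      send[Int] ↦ recv[Int]
        send[Bool] ↦ recv[Bool]
          send[Int] ↦ recv[Int]
            select{ok,retry,stop} ↦ offer{ok,retry,stop}  (select→offer)
              [ok]
                send[Unit] ↦ recv[Unit]
                  dual(Y) = Y
              [retry]
                offer{ack,data,err} ↦ select{ack,data,err}  (offer→select)
                  [ack]
                    dual(Y) = Y
                  [data]
                    dual(Y) = Y
                  [err]
                    dual(end) = end
              [stop]
                offer{ack,data} ↦ select{ack,data}  (offer→select)
                  [ack]
                    dual(Y) = Y
                  [data]
                    dual(Y) = Y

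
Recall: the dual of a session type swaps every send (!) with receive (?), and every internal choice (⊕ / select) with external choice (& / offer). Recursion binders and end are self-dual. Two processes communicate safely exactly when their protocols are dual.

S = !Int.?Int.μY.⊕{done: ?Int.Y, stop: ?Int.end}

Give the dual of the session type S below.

?Int.!Int.μY.&{done: !Int.Y, stop: !Int.end}

!Int ↦ ?Int
  ?Int ↦ !Int
    μY ↦ μY  (binder kept)
      ⊕{done,stop} ↦ &{done,stop}  (internal→external)
        case done:
          ?Int ↦ !Int
            Y ↦ Y
        case stop:
          ?Int ↦ !Int
            end ↦ end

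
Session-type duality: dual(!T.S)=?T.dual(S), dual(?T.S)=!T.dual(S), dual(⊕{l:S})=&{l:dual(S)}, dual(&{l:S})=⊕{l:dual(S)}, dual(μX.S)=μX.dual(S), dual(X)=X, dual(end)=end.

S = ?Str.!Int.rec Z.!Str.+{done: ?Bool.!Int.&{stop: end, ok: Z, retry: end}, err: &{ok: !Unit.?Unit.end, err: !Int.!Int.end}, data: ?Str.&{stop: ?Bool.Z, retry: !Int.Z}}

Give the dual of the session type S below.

?Str = !Str
  !Int = ?Int
    rec Z = rec Z  (rec unchanged)
      !Str = ?Str
        +{done,err,data} = &{done,err,data}  (internal→external)
          case done:
            ?Bool = !Bool
              !Int = ?Int
                &{stop,ok,retry} = +{stop,ok,retry}  (external→internal)
                  case stop:
                    end self-dual
                  case ok:
                    Z self-dual
                  case retry:
                    end self-dual
          case err:
            &{ok,err} = +{ok,err}  (external→internal)
              case ok:
                !Unit = ?Unit
                  ?Unit = !Unit
                    end self-dual
              case err:
                !Int = ?Int
                  !Int = ?Int
                    end self-dual
          case data:
            ?Str = !Str
              &{stop,retry} = +{stop,retry}  (external→internal)
                case stop:
                  ?Bool = !Bool
                    Z self-dual
                case retry:
                  !Int = ?Int
                    Z self-dual

!Str.?Int.rec Z.?Str.&{done: !Bool.?Int.+{stop: end, ok: Z, retry: end}, err: +{ok: ?Unit.!Unit.end, err: ?Int.?Int.end}, data: !Str.+{stop: !Bool.Z, retry: ?Int.Z}}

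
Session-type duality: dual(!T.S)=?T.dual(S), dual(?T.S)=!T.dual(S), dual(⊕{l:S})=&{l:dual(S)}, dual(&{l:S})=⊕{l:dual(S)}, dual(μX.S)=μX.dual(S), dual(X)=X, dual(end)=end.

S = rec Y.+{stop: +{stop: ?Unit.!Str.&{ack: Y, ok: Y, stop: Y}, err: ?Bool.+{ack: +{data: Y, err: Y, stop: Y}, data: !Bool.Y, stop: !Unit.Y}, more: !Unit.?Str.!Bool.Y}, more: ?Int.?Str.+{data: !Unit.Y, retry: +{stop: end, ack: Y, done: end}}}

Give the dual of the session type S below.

rec Y.&{stop: &{stop: !Unit.?Str.+{ack: Y, ok: Y, stop: Y}, err: !Bool.&{ack: &{data: Y, err: Y, stop: Y}, data: ?Bool.Y, stop: ?Unit.Y}, more: ?Unit.!Str.?Bool.Y}, more: !Int.!Str.&{data: ?Unit.Y, retry: &{stop: end, ack: Y, done: end}}}

rec Y = rec Y  (binder kept)
  +{stop,more} = &{stop,more}  (internal→external)
    case stop:
      +{stop,err,more} = &{stop,err,more}  (internal→external)
        case stop:
          ?Unit = !Unit
            !Str = ?Str
              &{ack,ok,stop} = +{ack,ok,stop}  (external→internal)
                case ack:
                  Y ↦ Y
                case ok:
                  Y ↦ Y
                case stop:
                  Y ↦ Y
        case err:
          ?Bool = !Bool
            +{ack,data,stop} = &{ack,data,stop}  (internal→external)
              case ack:
                +{data,err,stop} = &{data,err,stop}  (internal→external)
                  case data:
                    Y ↦ Y
                  case err:
                    Y ↦ Y
                  case stop:
                    Y ↦ Y
              case data:
                !Bool = ?Bool
                  Y ↦ Y
              case stop:
                !Unit = ?Unit
                  Y ↦ Y
        case more:
          !Unit = ?Unit
            ?Str = !Str
              !Bool = ?Bool
                Y ↦ Y
    case more:
      ?Int = !Int
        ?Str = !Str
          +{data,retry} = &{data,retry}  (internal→external)
            case data:
              !Unit = ?Unit
                Y ↦ Y
            case retry:
              +{stop,ack,done} = &{stop,ack,done}  (internal→external)
                case stop:
                  end ↦ end
                case ack:
                  Y ↦ Y
                case done:
                  end ↦ end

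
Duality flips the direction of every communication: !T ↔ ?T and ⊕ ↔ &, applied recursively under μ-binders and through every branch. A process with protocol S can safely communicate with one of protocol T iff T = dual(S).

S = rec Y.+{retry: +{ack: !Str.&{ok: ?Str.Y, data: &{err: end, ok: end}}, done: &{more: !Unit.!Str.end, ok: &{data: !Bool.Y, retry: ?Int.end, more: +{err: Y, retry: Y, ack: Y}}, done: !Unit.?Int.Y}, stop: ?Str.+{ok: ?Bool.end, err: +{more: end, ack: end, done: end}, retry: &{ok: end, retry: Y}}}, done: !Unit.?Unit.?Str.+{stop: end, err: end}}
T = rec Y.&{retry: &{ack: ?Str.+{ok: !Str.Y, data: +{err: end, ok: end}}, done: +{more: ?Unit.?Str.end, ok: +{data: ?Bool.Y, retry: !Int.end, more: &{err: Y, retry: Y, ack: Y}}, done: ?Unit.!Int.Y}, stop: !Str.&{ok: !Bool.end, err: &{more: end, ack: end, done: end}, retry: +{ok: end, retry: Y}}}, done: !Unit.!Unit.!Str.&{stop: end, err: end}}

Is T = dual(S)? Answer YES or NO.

rec Y vs rec Y  ✓ (rec unchanged)
  +{retry,done} vs &{retry,done}  ✓ labels match
    • retry:
      +{ack,done,stop} vs &{ack,done,stop}  ✓ labels match
        • ack:
          !Str vs ?Str  ✓
            &{ok,data} vs +{ok,data}  ✓ labels match
              • ok:
                ?Str vs !Str  ✓
                  Y vs Y  ✓
              • data:
                &{err,ok} vs +{err,ok}  ✓ labels match
                  • err:
                    end vs end  ✓
                  • ok:
                    end vs end  ✓
        • done:
          &{more,ok,done} vs +{more,ok,done}  ✓ labels match
            • more:
              !Unit vs ?Unit  ✓
                !Str vs ?Str  ✓
                  end vs end  ✓
            • ok:
              &{data,retry,more} vs +{data,retry,more}  ✓ labels match
                • data:
                  !Bool vs ?Bool  ✓
                    Y vs Y  ✓
                • retry:
                  ?Int vs !Int  ✓
                    end vs end  ✓
                • more:
                  +{err,retry,ack} vs &{err,retry,ack}  ✓ labels match
                    • err:
                      Y vs Y  ✓
                    • retry:
                      Y vs Y  ✓
                    • ack:
                      Y vs Y  ✓
            • done:
              !Unit vs ?Unit  ✓
                ?Int vs !Int  ✓
                  Y vs Y  ✓
        • stop:
          ?Str vs !Str  ✓
            +{ok,err,retry} vs &{ok,err,retry}  ✓ labels match
              • ok:
                ?Bool vs !Bool  ✓
                  end vs end  ✓
              • err:
                +{more,ack,done} vs &{more,ack,done}  ✓ labels match
                  • more:
                    end vs end  ✓
                  • ack:
                    end vs end  ✓
                  • done:
                    end vs end  ✓
              • retry:
                &{ok,retry} vs +{ok,retry}  ✓ labels match
                  • ok:
                    end vs end  ✓
                  • retry:
                    Y vs Y  ✓
    • done:
      !Unit vs !Unit  ✗ same direction on both sides — not dual

NO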